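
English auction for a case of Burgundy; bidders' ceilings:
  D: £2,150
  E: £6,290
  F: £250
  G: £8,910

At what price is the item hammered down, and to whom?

G wins at £6,290

Limits ranked: 8,910 (G) > 6,290 (E) > 2,150 (D) > 250 (F)
Bidding ends when E exits at £6,290; G takes it.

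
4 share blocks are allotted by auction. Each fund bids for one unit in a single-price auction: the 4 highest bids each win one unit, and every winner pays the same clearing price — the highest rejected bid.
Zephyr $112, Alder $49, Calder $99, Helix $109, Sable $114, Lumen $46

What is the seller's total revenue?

Ordering the bids: 114 (Sable), 112 (Zephyr), 109 (Helix), 99 (Calder), 49 (Alder), 46 (Lumen)
Winners (4 units): Sable, Zephyr, Helix, Calder.
Highest unsuccessful bid: $49 → clearing price.
Total revenue = 4 × $49 = $196.

Total revenue: $196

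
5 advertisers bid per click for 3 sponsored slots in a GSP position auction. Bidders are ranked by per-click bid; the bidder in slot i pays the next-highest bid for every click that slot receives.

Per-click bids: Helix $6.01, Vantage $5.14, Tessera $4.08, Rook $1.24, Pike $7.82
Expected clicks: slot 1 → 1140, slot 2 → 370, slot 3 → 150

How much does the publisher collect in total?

Sorting advertisers: $7.82 (Pike) > $6.01 (Helix) > $5.14 (Vantage) > $4.08 (Tessera) > …
Slot 1: Pike pays $6.01 × 1140 = $6851.40
Slot 2: Helix pays $5.14 × 370 = $1901.80
Slot 3: Vantage pays $4.08 × 150 = $612.00
Total = $9365.20

Total revenue: $9365.20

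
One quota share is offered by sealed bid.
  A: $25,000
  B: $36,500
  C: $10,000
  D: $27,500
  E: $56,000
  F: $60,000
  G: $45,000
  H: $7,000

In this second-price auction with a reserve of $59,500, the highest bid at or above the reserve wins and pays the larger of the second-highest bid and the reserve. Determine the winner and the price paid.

F pays $59,500

Rule: the highest bid at or above the reserve wins and pays the larger of the second-highest bid and the reserve.
Bids ranked: 60,000 (F) > 56,000 (E) > 45,000 (G) > 36,500 (B) > 27,500 (D) > 25,000 (A) > …
Highest eligible bid: F at $60,000.
max(second-highest $56,000, reserve $59,500) = $59,500.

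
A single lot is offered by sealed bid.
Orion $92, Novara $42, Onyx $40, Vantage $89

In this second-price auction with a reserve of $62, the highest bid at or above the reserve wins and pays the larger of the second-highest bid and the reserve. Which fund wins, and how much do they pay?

Rule: the highest bid at or above the reserve wins and pays the larger of the second-highest bid and the reserve.
Bids ranked: 92 (Orion) > 89 (Vantage) > 42 (Novara) > 40 (Onyx)
Orion has the top bid at or above the reserve ($92).
max(second-highest $89, reserve $62) = $89; the reserve does not bind.

Orion pays $89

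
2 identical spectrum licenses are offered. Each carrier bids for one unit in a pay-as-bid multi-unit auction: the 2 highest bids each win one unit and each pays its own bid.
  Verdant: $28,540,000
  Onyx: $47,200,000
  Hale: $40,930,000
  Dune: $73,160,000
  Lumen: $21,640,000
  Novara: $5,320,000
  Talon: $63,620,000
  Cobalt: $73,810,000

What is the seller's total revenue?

Sorting: 73,810,000 (Cobalt), 73,160,000 (Dune), 63,620,000 (Talon), 47,200,000 (Onyx), …
Top 2: Cobalt, Dune.
Total revenue = 73,810,000 + 73,160,000 = $146,970,000.

Total revenue: $146,970,000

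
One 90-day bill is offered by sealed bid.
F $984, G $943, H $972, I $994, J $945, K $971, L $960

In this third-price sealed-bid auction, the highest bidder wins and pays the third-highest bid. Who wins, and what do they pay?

Bids in order: 994 (I) > 984 (F) > 972 (H) > 971 (K) > 960 (L) > 945 (J) > …
I wins; payment is bid #3 in the ranking = $972.

I pays $972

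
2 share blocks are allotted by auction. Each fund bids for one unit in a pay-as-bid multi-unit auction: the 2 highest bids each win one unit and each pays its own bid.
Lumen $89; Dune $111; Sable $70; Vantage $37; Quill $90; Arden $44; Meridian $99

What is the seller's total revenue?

Total revenue: $210

Sorting: 111 (Dune), 99 (Meridian), 90 (Quill), 89 (Lumen), …
Top 2: Dune, Meridian.
Total revenue = 111 + 99 = $210.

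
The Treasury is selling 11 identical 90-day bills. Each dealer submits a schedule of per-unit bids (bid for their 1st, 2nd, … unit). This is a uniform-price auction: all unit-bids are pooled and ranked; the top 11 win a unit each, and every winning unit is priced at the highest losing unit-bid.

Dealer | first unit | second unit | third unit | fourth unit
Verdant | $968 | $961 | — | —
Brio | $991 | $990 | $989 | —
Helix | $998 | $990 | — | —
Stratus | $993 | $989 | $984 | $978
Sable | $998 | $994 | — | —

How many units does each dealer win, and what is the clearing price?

All unit-bids, highest first — top 11: 998 (Helix-1), 998 (Sable-1), 994 (Sable-2), 993 (Stratus-1), 991 (Brio-1), 990 (Brio-2), 990 (Helix-2), 989 (Brio-3), 989 (Stratus-2), 984 (Stratus-3), 978 (Stratus-4)
The (k+1)-th unit-bid is $968.
Allocation: Brio 3, Helix 2, Sable 2, Stratus 4.

Brio 3, Helix 2, Sable 2, Stratus 4; clearing price $968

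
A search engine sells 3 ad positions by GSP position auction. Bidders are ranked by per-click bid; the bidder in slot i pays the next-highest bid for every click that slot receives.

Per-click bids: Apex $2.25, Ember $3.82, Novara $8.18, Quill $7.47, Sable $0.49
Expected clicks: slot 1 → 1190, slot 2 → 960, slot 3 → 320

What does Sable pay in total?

Ranked by bid: $8.18 (Novara) > $7.47 (Quill) > $3.82 (Ember) > $2.25 (Apex) > …
Sable ranks below slot 3 → no slot, pays nothing.

Sable pays $0.00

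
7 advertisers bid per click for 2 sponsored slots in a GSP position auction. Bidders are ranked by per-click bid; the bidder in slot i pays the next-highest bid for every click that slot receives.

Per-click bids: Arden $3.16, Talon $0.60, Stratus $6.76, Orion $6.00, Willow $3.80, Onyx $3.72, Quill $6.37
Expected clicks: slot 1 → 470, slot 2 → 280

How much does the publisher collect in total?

Ranked by bid: $6.76 (Stratus) > $6.37 (Quill) > $6.00 (Orion) > …
Slot 1: Stratus pays $6.37 × 470 = $2993.90
Slot 2: Quill pays $6.00 × 280 = $1680.00
Total = $4673.90

Total revenue: $4673.90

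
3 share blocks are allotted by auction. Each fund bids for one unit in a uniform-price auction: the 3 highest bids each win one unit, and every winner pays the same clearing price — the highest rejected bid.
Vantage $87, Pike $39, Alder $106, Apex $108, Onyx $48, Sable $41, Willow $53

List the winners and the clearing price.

Bids ranked high→low: 108 (Apex), 106 (Alder), 87 (Vantage), 53 (Willow), 48 (Onyx), …
Winners (3 units): Apex, Alder, Vantage.
Clearing price = highest rejected bid = $53.

Apex, Alder, Vantage; each pays $53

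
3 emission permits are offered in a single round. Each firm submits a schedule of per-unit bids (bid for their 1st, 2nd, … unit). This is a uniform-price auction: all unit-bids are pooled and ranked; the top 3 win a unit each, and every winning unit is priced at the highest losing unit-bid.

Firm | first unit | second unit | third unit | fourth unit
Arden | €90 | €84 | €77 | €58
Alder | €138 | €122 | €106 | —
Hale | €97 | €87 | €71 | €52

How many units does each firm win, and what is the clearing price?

Alder 3; clearing price €97

Pooled unit-bids ranked (top 3): 138 (Alder-1), 122 (Alder-2), 106 (Alder-3)
First bid not allocated: €97.
Allocation: Alder 3.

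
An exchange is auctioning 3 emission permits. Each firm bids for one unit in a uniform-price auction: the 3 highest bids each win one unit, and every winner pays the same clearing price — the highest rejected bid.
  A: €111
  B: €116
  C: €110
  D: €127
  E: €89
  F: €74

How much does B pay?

Sorting: 127 (D), 116 (B), 111 (A), 110 (C), 89 (E), …
The 3 highest are D, B, A.
Clearing price = highest rejected bid = €110.
B wins → pays €110.

B pays €110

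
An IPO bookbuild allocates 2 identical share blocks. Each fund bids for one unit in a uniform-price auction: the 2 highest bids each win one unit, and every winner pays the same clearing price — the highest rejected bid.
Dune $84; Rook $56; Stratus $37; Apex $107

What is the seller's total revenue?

Bids ranked high→low: 107 (Apex), 84 (Dune), 56 (Rook), 37 (Stratus)
Winners (2 units): Apex, Dune.
Highest unsuccessful bid: $56 → clearing price.
Total revenue = 2 × $56 = $112.

Total revenue: $112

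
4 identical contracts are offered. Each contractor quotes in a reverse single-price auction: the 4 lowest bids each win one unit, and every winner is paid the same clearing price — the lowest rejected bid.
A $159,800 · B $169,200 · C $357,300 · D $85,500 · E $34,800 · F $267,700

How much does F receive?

Sorting: 34,800 (E), 85,500 (D), 159,800 (A), 169,200 (B), 267,700 (F), 357,300 (C)
Winners (4 units): E, D, A, B.
Lowest unsuccessful bid: $267,700 → clearing price.
F does not win → is paid $0.

F is paid $0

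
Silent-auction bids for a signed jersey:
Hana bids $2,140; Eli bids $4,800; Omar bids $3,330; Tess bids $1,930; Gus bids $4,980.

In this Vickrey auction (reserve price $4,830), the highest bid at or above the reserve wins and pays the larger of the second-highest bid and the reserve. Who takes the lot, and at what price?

Gus pays $4,830

Sorting bids: 4,980 (Gus) > 4,800 (Eli) > 3,330 (Omar) > 2,140 (Hana) > 1,930 (Tess)
Gus has the top bid at or above the reserve ($4,980).
Second-highest bid $4,800 is below the reserve $4,830, so the reserve binds → payment $4,830.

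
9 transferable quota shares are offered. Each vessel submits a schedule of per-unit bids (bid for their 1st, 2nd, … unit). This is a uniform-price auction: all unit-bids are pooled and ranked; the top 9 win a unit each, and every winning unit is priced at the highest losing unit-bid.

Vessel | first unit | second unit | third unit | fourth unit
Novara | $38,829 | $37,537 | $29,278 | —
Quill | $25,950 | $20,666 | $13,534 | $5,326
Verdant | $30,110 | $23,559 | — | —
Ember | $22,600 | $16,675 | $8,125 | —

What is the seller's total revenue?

Total revenue: $121,806

Pooled unit-bids ranked (top 9): 38,829 (Novara-1), 37,537 (Novara-2), 30,110 (Verdant-1), 29,278 (Novara-3), 25,950 (Quill-1), 23,559 (Verdant-2), 22,600 (Ember-1), 20,666 (Quill-2), 16,675 (Ember-2)
Highest rejected unit-bid = $13,534.
Allocation: Ember 2, Novara 3, Quill 2, Verdant 2. Every unit priced at $13,534.
Revenue = 9 × 13,534 = $121,806.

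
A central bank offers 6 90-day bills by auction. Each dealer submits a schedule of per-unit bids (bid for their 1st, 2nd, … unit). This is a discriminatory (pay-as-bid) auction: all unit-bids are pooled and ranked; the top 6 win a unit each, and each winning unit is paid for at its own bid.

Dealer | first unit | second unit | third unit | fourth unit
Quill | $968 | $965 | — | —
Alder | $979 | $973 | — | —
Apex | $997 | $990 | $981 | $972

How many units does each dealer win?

Pooled unit-bids ranked (top 6): 997 (Apex-1), 990 (Apex-2), 981 (Apex-3), 979 (Alder-1), 973 (Alder-2), 972 (Apex-4)
Next rejected bid: $968 (not a price — pay-as-bid).
Allocation: Alder 2, Apex 4.

Alder 2, Apex 4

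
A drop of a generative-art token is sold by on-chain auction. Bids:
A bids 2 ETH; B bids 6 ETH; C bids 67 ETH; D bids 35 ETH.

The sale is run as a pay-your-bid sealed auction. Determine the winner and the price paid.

Pay-your-bid sealed auction: the highest bidder wins and pays their own bid.
Sorting bids: 67 (C) > 35 (D) > 6 (B) > 2 (A)
C has the highest bid and pays exactly that: 67 ETH.

C pays 67 ETH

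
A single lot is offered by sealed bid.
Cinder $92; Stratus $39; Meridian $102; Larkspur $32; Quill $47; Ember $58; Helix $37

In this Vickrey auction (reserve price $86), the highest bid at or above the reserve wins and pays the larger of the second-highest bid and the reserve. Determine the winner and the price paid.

Bids in order: 102 (Meridian) > 92 (Cinder) > 58 (Ember) > 47 (Quill) > 39 (Stratus) > 37 (Helix) > …
Highest eligible bid: Meridian at $102.
max(second-highest $92, reserve $86) = $92; the reserve does not bind.

Meridian pays $92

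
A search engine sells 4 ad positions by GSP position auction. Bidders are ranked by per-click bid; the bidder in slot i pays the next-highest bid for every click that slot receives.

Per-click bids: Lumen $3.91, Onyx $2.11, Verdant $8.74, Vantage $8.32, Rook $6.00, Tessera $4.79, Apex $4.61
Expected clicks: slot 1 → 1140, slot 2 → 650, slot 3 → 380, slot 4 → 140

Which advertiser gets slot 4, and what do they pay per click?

Sorting advertisers: $8.74 (Verdant) > $8.32 (Vantage) > $6.00 (Rook) > $4.79 (Tessera) > $4.61 (Apex) > …
Slot 4 goes to the fourth-ranked bidder, Tessera, who pays the next bid down: $4.61/click.

Tessera; $4.61 per click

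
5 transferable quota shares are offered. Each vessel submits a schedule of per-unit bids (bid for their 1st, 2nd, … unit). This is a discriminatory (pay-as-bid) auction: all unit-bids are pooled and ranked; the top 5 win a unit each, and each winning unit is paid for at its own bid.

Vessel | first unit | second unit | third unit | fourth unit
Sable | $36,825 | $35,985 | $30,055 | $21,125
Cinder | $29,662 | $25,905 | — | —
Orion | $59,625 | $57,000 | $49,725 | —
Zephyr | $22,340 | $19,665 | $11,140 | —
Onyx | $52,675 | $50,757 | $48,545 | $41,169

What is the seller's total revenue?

Total revenue: $269,782

All unit-bids, highest first — top 5: 59,625 (Orion-1), 57,000 (Orion-2), 52,675 (Onyx-1), 50,757 (Onyx-2), 49,725 (Orion-3)
Next rejected bid: $48,545 (not a price — pay-as-bid).
Each winning unit pays its own bid.
Revenue = 59,625 + 57,000 + 52,675 + 50,757 + 49,725 = $269,782.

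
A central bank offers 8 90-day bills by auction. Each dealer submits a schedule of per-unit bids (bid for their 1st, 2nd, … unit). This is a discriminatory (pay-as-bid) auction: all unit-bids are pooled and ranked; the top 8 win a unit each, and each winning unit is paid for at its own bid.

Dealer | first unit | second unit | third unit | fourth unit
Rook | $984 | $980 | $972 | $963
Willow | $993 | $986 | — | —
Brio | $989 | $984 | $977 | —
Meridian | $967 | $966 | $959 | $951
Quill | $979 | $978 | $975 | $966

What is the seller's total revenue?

All unit-bids, highest first — top 8: 993 (Willow-1), 989 (Brio-1), 986 (Willow-2), 984 (Rook-1), 984 (Brio-2), 980 (Rook-2), 979 (Quill-1), 978 (Quill-2)
Next rejected bid: $977 (not a price — pay-as-bid).
Each winning unit pays its own bid.
Revenue = 993 + 989 + 986 + 984 + 984 + 980 + 979 + 978 = $7,873.

Total revenue: $7,873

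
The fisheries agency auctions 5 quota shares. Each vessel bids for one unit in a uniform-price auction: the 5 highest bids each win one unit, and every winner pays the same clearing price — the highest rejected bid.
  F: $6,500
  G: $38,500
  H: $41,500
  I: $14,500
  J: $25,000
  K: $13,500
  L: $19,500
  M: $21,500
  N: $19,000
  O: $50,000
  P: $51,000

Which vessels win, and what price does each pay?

Sorting: 51,000 (P), 50,000 (O), 41,500 (H), 38,500 (G), 25,000 (J), 21,500 (M), 19,500 (L), …
Top 5: P, O, H, G, J.
Clearing price = highest rejected bid = $21,500.

P, O, H, G, J; each pays $21,500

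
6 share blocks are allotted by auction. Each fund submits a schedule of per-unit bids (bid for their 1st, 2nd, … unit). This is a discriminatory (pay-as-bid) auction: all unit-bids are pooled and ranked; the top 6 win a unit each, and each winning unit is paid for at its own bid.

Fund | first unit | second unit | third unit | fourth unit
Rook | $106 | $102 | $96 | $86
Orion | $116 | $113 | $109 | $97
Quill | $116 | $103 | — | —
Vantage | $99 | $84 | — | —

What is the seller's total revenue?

All unit-bids, highest first — top 6: 116 (Orion-1), 116 (Quill-1), 113 (Orion-2), 109 (Orion-3), 106 (Rook-1), 103 (Quill-2)
Next rejected bid: $102 (not a price — pay-as-bid).
Each winning unit pays its own bid.
Revenue = 116 + 116 + 113 + 109 + 106 + 103 = $663.

Total revenue: $663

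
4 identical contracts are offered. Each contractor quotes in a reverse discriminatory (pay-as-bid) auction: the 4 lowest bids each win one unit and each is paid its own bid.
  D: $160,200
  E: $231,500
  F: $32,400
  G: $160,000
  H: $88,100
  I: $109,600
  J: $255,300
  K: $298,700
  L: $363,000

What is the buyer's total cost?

Bids ranked low→high: 32,400 (F), 88,100 (H), 109,600 (I), 160,000 (G), 160,200 (D), 231,500 (E), …
Lowest 4: F, H, I, G.
Total cost = 32,400 + 88,100 + 109,600 + 160,000 = $390,100.

Total cost: $390,100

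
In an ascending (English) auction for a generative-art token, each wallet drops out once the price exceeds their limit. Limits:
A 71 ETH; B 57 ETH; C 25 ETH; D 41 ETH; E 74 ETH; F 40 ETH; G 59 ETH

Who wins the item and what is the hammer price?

Limits ranked: 74 (E) > 71 (A) > 59 (G) > 57 (B) > 41 (D) > 40 (F) > …
A is the last rival to drop out, at 71 ETH; E remains and wins at that price.

E wins at 71 ETH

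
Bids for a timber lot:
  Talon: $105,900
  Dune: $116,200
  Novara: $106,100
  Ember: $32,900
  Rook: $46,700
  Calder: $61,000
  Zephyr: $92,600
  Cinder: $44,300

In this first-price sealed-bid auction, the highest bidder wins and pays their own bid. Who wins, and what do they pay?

Dune pays $116,200

Sorting bids: 116,200 (Dune) > 106,100 (Novara) > 105,900 (Talon) > 92,600 (Zephyr) > 61,000 (Calder) > 46,700 (Rook) > …
First-price: Dune pays what they bid, $116,200.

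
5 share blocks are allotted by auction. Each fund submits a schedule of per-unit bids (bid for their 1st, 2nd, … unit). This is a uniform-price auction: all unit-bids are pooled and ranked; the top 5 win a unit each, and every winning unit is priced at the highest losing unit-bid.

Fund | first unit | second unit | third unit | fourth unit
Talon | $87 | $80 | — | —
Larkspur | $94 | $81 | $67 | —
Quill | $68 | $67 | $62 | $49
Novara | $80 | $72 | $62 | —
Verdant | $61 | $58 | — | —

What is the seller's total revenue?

Total revenue: $360

Pooled unit-bids ranked (top 5): 94 (Larkspur-1), 87 (Talon-1), 81 (Larkspur-2), 80 (Talon-2), 80 (Novara-1)
The (k+1)-th unit-bid is $72.
Allocation: Larkspur 2, Novara 1, Talon 2. Every unit priced at $72.
Revenue = 5 × 72 = $360.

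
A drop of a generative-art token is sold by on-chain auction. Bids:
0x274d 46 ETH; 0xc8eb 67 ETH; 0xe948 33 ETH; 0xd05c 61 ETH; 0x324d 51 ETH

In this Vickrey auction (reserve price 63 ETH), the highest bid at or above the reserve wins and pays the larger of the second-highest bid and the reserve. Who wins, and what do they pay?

Bids ranked: 67 (0xc8eb) > 61 (0xd05c) > 51 (0x324d) > 46 (0x274d) > 33 (0xe948)
0xc8eb has the top bid at or above the reserve (67 ETH).
Second-highest bid 61 ETH is below the reserve 63 ETH, so the reserve binds → payment 63 ETH.

0xc8eb pays 63 ETH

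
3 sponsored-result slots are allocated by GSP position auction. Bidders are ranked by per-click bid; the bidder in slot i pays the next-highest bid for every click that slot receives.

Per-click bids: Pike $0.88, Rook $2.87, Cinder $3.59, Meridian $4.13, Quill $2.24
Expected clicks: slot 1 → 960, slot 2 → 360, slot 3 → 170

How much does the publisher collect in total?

Ranked by bid: $4.13 (Meridian) > $3.59 (Cinder) > $2.87 (Rook) > $2.24 (Quill) > …
Slot 1: Meridian pays $3.59 × 960 = $3446.40
Slot 2: Cinder pays $2.87 × 360 = $1033.20
Slot 3: Rook pays $2.24 × 170 = $380.80
Total = $4860.40

Total revenue: $4860.40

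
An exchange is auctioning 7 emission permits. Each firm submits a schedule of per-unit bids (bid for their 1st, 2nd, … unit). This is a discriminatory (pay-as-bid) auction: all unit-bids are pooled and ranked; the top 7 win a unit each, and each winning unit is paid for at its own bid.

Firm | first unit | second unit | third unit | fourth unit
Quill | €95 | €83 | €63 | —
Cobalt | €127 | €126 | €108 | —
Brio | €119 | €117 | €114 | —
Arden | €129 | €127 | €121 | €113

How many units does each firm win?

Arden 3, Brio 2, Cobalt 2

Merging the schedules and taking the best 7: 129 (Arden-1), 127 (Cobalt-1), 127 (Arden-2), 126 (Cobalt-2), 121 (Arden-3), 119 (Brio-1), 117 (Brio-2)
Next rejected bid: €114 (not a price — pay-as-bid).
Allocation: Arden 3, Brio 2, Cobalt 2.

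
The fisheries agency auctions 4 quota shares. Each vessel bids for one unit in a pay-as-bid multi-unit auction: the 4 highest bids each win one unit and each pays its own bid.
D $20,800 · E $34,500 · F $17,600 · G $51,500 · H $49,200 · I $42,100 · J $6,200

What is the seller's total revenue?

Total revenue: $177,300

Ordering the bids: 51,500 (G), 49,200 (H), 42,100 (I), 34,500 (E), 20,800 (D), 17,600 (F), …
The 4 highest are G, H, I, E.
Total revenue = 51,500 + 49,200 + 42,100 + 34,500 = $177,300.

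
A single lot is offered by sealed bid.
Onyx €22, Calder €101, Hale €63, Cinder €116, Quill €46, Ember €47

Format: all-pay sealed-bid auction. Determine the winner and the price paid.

All-pay sealed-bid auction: the highest bidder wins the item, but every bidder pays their own bid.
Sorting bids: 116 (Cinder) > 101 (Calder) > 63 (Hale) > 47 (Ember) > 46 (Quill) > 22 (Onyx)
Cinder wins with the top bid; all bids are sunk regardless.

Cinder pays €116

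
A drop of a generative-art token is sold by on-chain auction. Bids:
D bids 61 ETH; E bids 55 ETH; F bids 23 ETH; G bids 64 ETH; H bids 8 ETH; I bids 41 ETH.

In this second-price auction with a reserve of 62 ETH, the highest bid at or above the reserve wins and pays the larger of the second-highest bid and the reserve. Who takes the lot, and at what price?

G pays 62 ETH

Bids in order: 64 (G) > 61 (D) > 55 (E) > 41 (I) > 23 (F) > 8 (H)
G has the top bid at or above the reserve (64 ETH).
max(second-highest 61 ETH, reserve 62 ETH) = 62 ETH.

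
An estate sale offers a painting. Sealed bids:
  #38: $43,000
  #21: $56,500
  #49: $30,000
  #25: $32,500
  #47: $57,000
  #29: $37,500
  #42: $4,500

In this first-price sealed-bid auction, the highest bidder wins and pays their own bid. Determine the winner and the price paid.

Sorting bids: 57,000 (#47) > 56,500 (#21) > 43,000 (#38) > 37,500 (#29) > 32,500 (#25) > 30,000 (#49) > …
First-price: #47 pays what they bid, $57,000.

#47 pays $57,000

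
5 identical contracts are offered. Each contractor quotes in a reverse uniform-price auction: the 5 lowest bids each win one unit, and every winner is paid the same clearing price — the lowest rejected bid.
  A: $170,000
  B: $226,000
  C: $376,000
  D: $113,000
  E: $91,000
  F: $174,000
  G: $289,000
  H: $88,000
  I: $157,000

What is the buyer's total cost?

Sorting: 88,000 (H), 91,000 (E), 113,000 (D), 157,000 (I), 170,000 (A), 174,000 (F), 226,000 (B), …
Lowest 5: H, E, D, I, A.
Lowest unsuccessful bid: $174,000 → clearing price.
Total cost = 5 × $174,000 = $870,000.

Total cost: $870,000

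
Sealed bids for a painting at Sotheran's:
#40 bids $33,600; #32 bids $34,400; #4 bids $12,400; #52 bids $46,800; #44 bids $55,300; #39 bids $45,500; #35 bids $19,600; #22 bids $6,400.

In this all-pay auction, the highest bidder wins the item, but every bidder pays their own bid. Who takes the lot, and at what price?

#44 pays $55,300

Rule: the highest bidder wins the item, but every bidder pays their own bid.
Bids in order: 55,300 (#44) > 46,800 (#52) > 45,500 (#39) > 34,400 (#32) > 33,600 (#40) > 19,600 (#35) > …
#44 wins with the top bid; all bids are sunk regardless.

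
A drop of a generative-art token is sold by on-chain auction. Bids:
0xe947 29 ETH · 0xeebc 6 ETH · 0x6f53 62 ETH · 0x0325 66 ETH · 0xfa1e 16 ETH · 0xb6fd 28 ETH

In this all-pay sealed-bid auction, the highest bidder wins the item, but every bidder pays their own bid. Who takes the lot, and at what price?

0x0325 pays 66 ETH

Bids ranked: 66 (0x0325) > 62 (0x6f53) > 29 (0xe947) > 28 (0xb6fd) > 16 (0xfa1e) > 6 (0xeebc)
0x0325 wins with the top bid; all bids are sunk regardless.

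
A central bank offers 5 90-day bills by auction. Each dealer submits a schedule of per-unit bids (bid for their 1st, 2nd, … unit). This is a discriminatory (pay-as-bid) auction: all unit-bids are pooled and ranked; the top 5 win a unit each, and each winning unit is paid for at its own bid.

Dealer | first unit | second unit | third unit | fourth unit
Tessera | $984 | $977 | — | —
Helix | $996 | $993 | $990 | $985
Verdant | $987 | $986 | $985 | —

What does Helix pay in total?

Helix pays $2,979

All unit-bids, highest first — top 5: 996 (Helix-1), 993 (Helix-2), 990 (Helix-3), 987 (Verdant-1), 986 (Verdant-2)
Next rejected bid: $985 (not a price — pay-as-bid).
Helix's winning unit-bids: 996 + 993 + 990 = $2,979.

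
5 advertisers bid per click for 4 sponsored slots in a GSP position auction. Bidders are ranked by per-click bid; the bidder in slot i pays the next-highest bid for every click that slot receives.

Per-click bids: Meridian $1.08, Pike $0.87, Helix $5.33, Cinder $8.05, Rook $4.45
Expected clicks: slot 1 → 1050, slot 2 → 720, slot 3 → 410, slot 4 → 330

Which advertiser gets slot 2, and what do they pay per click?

Per-click bids in order: $8.05 (Cinder) > $5.33 (Helix) > $4.45 (Rook) > $1.08 (Meridian) > $0.87 (Pike)
Slot 2 goes to the second-ranked bidder, Helix, who pays the next bid down: $4.45/click.

Helix; $4.45 per click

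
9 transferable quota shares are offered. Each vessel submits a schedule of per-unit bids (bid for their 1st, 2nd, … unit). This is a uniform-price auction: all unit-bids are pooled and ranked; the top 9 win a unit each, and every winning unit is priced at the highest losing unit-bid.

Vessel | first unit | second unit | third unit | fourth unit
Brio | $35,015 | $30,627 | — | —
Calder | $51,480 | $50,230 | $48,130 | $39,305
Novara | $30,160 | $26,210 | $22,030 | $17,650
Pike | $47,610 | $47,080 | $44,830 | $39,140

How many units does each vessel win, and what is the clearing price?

Merging the schedules and taking the best 9: 51,480 (Calder-1), 50,230 (Calder-2), 48,130 (Calder-3), 47,610 (Pike-1), 47,080 (Pike-2), 44,830 (Pike-3), 39,305 (Calder-4), 39,140 (Pike-4), 35,015 (Brio-1)
The (k+1)-th unit-bid is $30,627.
Allocation: Brio 1, Calder 4, Pike 4.

Brio 1, Calder 4, Pike 4; clearing price $30,627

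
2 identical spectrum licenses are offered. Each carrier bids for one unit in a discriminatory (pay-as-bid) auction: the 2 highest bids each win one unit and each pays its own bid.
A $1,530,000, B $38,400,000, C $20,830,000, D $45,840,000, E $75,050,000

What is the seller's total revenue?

Sorting: 75,050,000 (E), 45,840,000 (D), 38,400,000 (B), 20,830,000 (C), …
Winners (2 units): E, D.
Total revenue = 75,050,000 + 45,840,000 = $120,890,000.

Total revenue: $120,890,000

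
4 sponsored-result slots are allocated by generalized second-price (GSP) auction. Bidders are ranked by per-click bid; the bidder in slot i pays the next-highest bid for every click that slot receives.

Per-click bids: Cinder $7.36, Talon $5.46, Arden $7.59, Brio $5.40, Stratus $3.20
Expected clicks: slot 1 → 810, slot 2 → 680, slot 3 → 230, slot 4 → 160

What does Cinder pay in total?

Ranked by bid: $7.59 (Arden) > $7.36 (Cinder) > $5.46 (Talon) > $5.40 (Brio) > $3.20 (Stratus)
Cinder holds slot 2 → pays next bid $5.46 × 680 clicks = $3712.80.

Cinder pays $3712.80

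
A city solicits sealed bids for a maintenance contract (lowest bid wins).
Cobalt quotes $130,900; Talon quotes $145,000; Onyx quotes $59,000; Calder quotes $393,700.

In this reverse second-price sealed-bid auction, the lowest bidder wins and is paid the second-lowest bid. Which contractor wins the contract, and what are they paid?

Onyx is paid $130,900

Bids in order: 59,000 (Onyx) < 130,900 (Cobalt) < 145,000 (Talon) < 393,700 (Calder)
Second-price: Onyx is paid Cobalt's bid of $130,900.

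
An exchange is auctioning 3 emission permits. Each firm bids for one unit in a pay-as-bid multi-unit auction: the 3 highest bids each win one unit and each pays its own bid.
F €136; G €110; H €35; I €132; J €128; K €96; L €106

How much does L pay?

Ordering the bids: 136 (F), 132 (I), 128 (J), 110 (G), 106 (L), …
The 3 highest are F, I, J.
L does not win → €0.

L pays €0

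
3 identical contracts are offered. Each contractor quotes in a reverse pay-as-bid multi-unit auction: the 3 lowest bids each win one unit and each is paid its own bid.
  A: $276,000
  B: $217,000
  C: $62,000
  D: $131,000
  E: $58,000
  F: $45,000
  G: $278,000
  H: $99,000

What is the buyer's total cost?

Total cost: $165,000

Sorting: 45,000 (F), 58,000 (E), 62,000 (C), 99,000 (H), 131,000 (D), …
The 3 lowest are F, E, C.
Total cost = 45,000 + 58,000 + 62,000 = $165,000.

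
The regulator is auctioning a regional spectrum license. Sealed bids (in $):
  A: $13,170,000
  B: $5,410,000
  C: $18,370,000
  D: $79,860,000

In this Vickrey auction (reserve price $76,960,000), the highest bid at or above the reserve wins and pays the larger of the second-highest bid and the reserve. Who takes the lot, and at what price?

D pays $76,960,000

Vickrey auction (reserve price $76,960,000): the highest bid at or above the reserve wins and pays the larger of the second-highest bid and the reserve.
Sorting bids: 79,860,000 (D) > 18,370,000 (C) > 13,170,000 (A) > 5,410,000 (B)
D has the top bid at or above the reserve ($79,860,000).
max(second-highest $18,370,000, reserve $76,960,000) = $76,960,000.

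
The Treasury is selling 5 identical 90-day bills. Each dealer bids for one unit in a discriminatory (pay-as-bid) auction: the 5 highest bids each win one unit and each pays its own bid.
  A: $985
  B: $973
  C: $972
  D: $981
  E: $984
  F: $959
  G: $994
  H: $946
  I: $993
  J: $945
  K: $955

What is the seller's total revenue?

Ordering the bids: 994 (G), 993 (I), 985 (A), 984 (E), 981 (D), 973 (B), 972 (C), …
The 5 highest are G, I, A, E, D.
Total revenue = 994 + 993 + 985 + 984 + 981 = $4,937.

Total revenue: $4,937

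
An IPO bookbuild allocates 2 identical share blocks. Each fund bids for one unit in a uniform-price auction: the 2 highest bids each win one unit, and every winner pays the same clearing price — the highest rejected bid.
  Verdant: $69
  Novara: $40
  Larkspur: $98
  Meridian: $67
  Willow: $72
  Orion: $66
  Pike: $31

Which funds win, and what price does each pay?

Sorting: 98 (Larkspur), 72 (Willow), 69 (Verdant), 67 (Meridian), …
Top 2: Larkspur, Willow.
Highest unsuccessful bid: $69 → clearing price.

Larkspur, Willow; each pays $69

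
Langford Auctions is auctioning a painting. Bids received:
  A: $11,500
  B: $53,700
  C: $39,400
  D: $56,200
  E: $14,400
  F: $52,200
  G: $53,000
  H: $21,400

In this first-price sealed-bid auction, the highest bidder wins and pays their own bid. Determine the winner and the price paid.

D pays $56,200

Rule: the highest bidder wins and pays their own bid.
Bids in order: 56,200 (D) > 53,700 (B) > 53,000 (G) > 52,200 (F) > 39,400 (C) > 21,400 (H) > …
D has the highest bid and pays exactly that: $56,200.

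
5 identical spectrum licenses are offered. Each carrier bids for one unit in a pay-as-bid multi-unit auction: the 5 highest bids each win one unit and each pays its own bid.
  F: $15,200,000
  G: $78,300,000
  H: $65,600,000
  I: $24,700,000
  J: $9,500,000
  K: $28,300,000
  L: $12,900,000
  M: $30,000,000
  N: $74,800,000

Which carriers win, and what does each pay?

Ordering the bids: 78,300,000 (G), 74,800,000 (N), 65,600,000 (H), 30,000,000 (M), 28,300,000 (K), 24,700,000 (I), 15,200,000 (F), …
The 5 highest are G, N, H, M, K.
Each winner pays its own bid: G $78,300,000, N $74,800,000, H $65,600,000, M $30,000,000, K $28,300,000.

G $78,300,000, N $74,800,000, H $65,600,000, M $30,000,000, K $28,300,000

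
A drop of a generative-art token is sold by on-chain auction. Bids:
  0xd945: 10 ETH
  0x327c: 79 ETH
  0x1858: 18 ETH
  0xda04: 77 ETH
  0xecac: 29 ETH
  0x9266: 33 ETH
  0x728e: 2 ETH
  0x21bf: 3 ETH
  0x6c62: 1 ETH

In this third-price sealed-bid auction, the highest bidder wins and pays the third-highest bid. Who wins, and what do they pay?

0x327c pays 33 ETH

Rule: the highest bidder wins and pays the third-highest bid.
Bids in order: 79 (0x327c) > 77 (0xda04) > 33 (0x9266) > 29 (0xecac) > 18 (0x1858) > 10 (0xd945) > …
0x327c wins; payment is bid #3 in the ranking = 33 ETH.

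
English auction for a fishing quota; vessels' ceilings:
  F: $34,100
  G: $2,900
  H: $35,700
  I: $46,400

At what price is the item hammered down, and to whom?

I wins at $35,700

Limits ranked: 46,400 (I) > 35,700 (H) > 34,100 (F) > 2,900 (G)
Bidding ends when H exits at $35,700; I takes it.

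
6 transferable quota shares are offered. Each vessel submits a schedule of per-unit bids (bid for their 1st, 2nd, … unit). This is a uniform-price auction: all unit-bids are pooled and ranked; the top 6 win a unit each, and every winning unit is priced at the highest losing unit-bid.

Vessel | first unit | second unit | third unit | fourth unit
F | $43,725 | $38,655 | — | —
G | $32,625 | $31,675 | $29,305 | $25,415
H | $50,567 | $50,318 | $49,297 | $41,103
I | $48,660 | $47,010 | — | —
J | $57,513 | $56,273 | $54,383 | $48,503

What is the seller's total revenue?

All unit-bids, highest first — top 6: 57,513 (J-1), 56,273 (J-2), 54,383 (J-3), 50,567 (H-1), 50,318 (H-2), 49,297 (H-3)
The (k+1)-th unit-bid is $48,660.
Allocation: H 3, J 3. Every unit priced at $48,660.
Revenue = 6 × 48,660 = $291,960.

Total revenue: $291,960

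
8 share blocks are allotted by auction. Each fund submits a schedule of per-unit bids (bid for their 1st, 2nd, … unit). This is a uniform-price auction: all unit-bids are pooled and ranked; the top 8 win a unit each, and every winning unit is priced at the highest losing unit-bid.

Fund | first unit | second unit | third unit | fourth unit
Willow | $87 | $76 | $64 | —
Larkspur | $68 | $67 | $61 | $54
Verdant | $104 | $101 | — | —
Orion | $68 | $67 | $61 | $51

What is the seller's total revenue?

All unit-bids, highest first — top 8: 104 (Verdant-1), 101 (Verdant-2), 87 (Willow-1), 76 (Willow-2), 68 (Larkspur-1), 68 (Orion-1), 67 (Larkspur-2), 67 (Orion-2)
Highest rejected unit-bid = $64.
Allocation: Larkspur 2, Orion 2, Verdant 2, Willow 2. Every unit priced at $64.
Revenue = 8 × 64 = $512.

Total revenue: $512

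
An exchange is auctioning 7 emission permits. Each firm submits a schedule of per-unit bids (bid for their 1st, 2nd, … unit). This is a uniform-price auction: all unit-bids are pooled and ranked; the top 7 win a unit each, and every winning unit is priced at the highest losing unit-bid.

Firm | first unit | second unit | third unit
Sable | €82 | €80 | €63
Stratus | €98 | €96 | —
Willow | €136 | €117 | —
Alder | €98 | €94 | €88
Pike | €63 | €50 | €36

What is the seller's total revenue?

Total revenue: €574

All unit-bids, highest first — top 7: 136 (Willow-1), 117 (Willow-2), 98 (Stratus-1), 98 (Alder-1), 96 (Stratus-2), 94 (Alder-2), 88 (Alder-3)
First bid not allocated: €82.
Allocation: Alder 3, Stratus 2, Willow 2. Every unit priced at €82.
Revenue = 7 × 82 = €574.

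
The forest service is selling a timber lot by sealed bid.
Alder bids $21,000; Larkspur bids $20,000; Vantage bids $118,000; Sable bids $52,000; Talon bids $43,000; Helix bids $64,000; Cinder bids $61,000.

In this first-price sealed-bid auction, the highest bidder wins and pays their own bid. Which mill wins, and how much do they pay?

Sorting bids: 118,000 (Vantage) > 64,000 (Helix) > 61,000 (Cinder) > 52,000 (Sable) > 43,000 (Talon) > 21,000 (Alder) > …
Vantage is highest → pays own bid, $118,000.

Vantage pays $118,000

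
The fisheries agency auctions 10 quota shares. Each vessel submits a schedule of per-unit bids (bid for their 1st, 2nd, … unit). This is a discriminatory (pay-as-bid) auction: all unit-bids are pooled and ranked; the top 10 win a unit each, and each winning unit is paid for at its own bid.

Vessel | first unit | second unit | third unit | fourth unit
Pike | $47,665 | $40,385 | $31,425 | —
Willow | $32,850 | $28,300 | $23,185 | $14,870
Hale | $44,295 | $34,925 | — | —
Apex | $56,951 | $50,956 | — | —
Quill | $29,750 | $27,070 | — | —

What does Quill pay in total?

Quill pays $29,750

Merging the schedules and taking the best 10: 56,951 (Apex-1), 50,956 (Apex-2), 47,665 (Pike-1), 44,295 (Hale-1), 40,385 (Pike-2), 34,925 (Hale-2), 32,850 (Willow-1), 31,425 (Pike-3), 29,750 (Quill-1), 28,300 (Willow-2)
Next rejected bid: $27,070 (not a price — pay-as-bid).
Quill's winning unit-bids: 29,750 = $29,750.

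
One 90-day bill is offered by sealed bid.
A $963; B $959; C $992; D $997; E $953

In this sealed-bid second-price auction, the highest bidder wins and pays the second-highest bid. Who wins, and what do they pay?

D pays $992

Sorting bids: 997 (D) > 992 (C) > 963 (A) > 959 (B) > 953 (E)
D wins with the highest bid; price is set by the runner-up at $992.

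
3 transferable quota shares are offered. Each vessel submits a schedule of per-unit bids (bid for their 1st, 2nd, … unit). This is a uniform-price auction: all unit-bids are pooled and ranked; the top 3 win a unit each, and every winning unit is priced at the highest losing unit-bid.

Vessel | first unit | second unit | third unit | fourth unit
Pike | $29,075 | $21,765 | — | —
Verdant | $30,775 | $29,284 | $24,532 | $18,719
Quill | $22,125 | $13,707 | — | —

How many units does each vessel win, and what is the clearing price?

Merging the schedules and taking the best 3: 30,775 (Verdant-1), 29,284 (Verdant-2), 29,075 (Pike-1)
Highest rejected unit-bid = $24,532.
Allocation: Pike 1, Verdant 2.

Pike 1, Verdant 2; clearing price $24,532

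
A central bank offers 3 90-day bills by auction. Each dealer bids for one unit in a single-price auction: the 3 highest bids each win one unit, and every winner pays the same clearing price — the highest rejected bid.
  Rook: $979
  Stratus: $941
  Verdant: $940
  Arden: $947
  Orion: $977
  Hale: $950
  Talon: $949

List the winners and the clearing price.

Ordering the bids: 979 (Rook), 977 (Orion), 950 (Hale), 949 (Talon), 947 (Arden), …
The 3 highest are Rook, Orion, Hale.
Highest unsuccessful bid: $949 → clearing price.

Rook, Orion, Hale; each pays $949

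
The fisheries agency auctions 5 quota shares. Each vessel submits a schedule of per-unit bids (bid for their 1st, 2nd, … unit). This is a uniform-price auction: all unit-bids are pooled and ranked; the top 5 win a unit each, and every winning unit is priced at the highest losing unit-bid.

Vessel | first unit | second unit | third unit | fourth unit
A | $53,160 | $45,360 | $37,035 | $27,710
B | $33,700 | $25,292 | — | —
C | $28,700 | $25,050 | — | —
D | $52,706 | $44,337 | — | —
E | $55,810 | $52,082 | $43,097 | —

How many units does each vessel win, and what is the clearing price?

A 2, D 1, E 2; clearing price $44,337

Pooled unit-bids ranked (top 5): 55,810 (E-1), 53,160 (A-1), 52,706 (D-1), 52,082 (E-2), 45,360 (A-2)
The (k+1)-th unit-bid is $44,337.
Allocation: A 2, D 1, E 2.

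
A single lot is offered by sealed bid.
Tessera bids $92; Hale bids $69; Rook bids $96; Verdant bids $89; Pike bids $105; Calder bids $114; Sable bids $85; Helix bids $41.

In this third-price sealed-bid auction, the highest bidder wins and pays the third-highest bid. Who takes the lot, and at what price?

Bids ranked: 114 (Calder) > 105 (Pike) > 96 (Rook) > 92 (Tessera) > 89 (Verdant) > 85 (Sable) > …
Calder is highest; pays the third-highest bid, $96.

Calder pays $96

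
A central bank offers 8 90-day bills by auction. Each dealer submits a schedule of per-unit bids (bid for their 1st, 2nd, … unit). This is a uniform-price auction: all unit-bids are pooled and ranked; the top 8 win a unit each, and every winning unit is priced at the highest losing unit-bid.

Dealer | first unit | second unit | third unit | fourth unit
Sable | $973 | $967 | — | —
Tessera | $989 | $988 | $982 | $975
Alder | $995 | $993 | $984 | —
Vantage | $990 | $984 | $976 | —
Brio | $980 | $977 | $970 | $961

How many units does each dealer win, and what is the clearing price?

Alder 3, Tessera 3, Vantage 2; clearing price $980

All unit-bids, highest first — top 8: 995 (Alder-1), 993 (Alder-2), 990 (Vantage-1), 989 (Tessera-1), 988 (Tessera-2), 984 (Alder-3), 984 (Vantage-2), 982 (Tessera-3)
The (k+1)-th unit-bid is $980.
Allocation: Alder 3, Tessera 3, Vantage 2.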